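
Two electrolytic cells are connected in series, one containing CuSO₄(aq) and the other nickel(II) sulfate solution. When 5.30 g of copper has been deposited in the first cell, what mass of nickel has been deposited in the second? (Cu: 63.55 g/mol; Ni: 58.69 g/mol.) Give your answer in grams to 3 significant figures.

n(Cu) = 5.30 / 63.55 = 0.08340 mol
Cu²⁺ + 2e⁻ → Cu, so n(e⁻) = 2 × 0.08340 = 0.1668 mol
Same current for the same time ⇒ same n(e⁻) = 0.1668 mol in both cells.
Ni²⁺ + 2e⁻ → Ni, so n(Ni) = 0.1668 / 2 = 0.08340 mol
m(Ni) = 0.08340 × 58.69 = 4.89 g

4.89 g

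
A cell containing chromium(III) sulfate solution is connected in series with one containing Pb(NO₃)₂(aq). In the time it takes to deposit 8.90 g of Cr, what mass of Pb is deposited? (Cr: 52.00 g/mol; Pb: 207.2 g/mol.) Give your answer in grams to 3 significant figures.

53.2 g

n(Cr) = 8.90 / 52.00 = 0.1712 mol
Cr³⁺ + 3e⁻ → Cr, so n(e⁻) = 3 × 0.1712 = 0.5136 mol
Same current for the same time ⇒ same n(e⁻) = 0.5136 mol in both cells.
Pb²⁺ + 2e⁻ → Pb, so n(Pb) = 0.5136 / 2 = 0.2568 mol
m(Pb) = 0.2568 × 207.2 = 53.2 g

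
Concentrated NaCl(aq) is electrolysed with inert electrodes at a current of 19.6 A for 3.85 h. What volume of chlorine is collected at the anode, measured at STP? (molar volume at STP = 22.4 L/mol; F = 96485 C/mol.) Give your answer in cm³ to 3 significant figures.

31500 cm³

Q = 19.6 A × 13860 s = 2.717×10^5 C
n(e⁻) = 2.717×10^5 / 96485 = 2.816 mol
2Cl⁻ → Cl₂ + 2e⁻, so n(Cl₂) = 2.816 / 2 = 1.408 mol
V = 1.408 × 22.4 = 31.54 L
= 31500 cm³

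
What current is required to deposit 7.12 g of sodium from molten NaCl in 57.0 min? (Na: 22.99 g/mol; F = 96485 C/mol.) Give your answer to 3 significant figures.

n(Na) = 7.12 / 22.99 = 0.3097 mol
Na⁺ + e⁻ → Na, so n(e⁻) = 0.3097 mol
Q = 0.3097 × 96485 = 29880 C
I = Q / t = 29880 / 3420 s = 8.74 A

8.74 A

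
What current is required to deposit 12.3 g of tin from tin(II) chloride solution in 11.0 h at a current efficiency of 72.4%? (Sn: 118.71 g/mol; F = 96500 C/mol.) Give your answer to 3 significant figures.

0.697 A

n(Sn) = 12.3 / 118.71 = 0.1036 mol
Sn²⁺ + 2e⁻ → Sn, so n(e⁻) = 2 × 0.1036 = 0.2072 mol
Q = 0.2072 × 96500 / 0.724 = 27620 C
I = Q / t = 27620 / 39600 s = 0.697 A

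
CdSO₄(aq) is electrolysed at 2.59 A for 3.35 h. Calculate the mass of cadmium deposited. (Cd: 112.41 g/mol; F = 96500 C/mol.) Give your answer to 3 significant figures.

18.2 g

Q = 2.59 A × 12060 s = 31240 C
n(e⁻) = 31240 / 96500 = 0.3237 mol
Cd²⁺ + 2e⁻ → Cd, so n(Cd) = 0.3237 / 2 = 0.1619 mol
m = 0.1619 × 112.41 = 18.2 g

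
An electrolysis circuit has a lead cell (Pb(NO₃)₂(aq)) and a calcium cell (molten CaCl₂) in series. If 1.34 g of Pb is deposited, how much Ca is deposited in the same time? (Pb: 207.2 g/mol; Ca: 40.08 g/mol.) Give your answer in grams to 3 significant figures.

n(Pb) = 1.34 / 207.2 = 0.006467 mol
Pb²⁺ + 2e⁻ → Pb, so n(e⁻) = 2 × 0.006467 = 0.01293 mol
Same current for the same time ⇒ same n(e⁻) = 0.01293 mol in both cells.
Ca²⁺ + 2e⁻ → Ca, so n(Ca) = 0.01293 / 2 = 0.006465 mol
m(Ca) = 0.006465 × 40.08 = 0.259 g

0.259 g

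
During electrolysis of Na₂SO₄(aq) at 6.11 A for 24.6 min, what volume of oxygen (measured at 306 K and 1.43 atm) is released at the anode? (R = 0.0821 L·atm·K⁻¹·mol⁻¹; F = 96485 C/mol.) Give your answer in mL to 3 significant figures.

411 mL

Q = 6.11 A × 1476 s = 9018 C
n(e⁻) = 9018 / 96485 = 0.09347 mol
2H₂O → O₂ + 4H⁺ + 4e⁻, so n(O₂) = 0.09347 / 4 = 0.02337 mol
V = nRT/P = 0.02337 × 0.0821 × 306 / 1.43 = 0.4106 L
= 411 mL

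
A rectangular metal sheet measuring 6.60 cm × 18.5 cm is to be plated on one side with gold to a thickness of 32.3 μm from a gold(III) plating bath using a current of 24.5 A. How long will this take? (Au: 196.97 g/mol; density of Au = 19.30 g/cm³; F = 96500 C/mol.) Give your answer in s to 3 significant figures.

457 s

Plated area = 6.60 × 18.5 = 122.1 cm²
Volume = 122.1 × 32.3×10⁻⁴ cm = 0.3944 cm³
m(Au) = 0.3944 × 19.30 = 7.612 g
n(Au) = 7.612 / 196.97 = 0.03865 mol; n(e⁻) = 3 × 0.03865 = 0.1160 mol
Q = 0.1160 × 96500 = 11190 C
t = 11190 / 24.5 = 456.7 s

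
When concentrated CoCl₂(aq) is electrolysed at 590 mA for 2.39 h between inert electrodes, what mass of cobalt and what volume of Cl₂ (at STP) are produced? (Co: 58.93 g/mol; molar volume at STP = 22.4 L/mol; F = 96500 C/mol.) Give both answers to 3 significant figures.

1.55 g Co; 0.589 L Cl₂

Q = 0.590 × 8604 = 5076 C; n(e⁻) = 5076 / 96500 = 0.05260 mol
Cathode: Co²⁺ + 2e⁻ → Co → n(Co) = 0.05260/2 = 0.02630 mol → 1.55 g
Anode: 2Cl⁻ → Cl₂ + 2e⁻ → n(Cl₂) = 0.05260/2 = 0.02630 mol → 0.589 L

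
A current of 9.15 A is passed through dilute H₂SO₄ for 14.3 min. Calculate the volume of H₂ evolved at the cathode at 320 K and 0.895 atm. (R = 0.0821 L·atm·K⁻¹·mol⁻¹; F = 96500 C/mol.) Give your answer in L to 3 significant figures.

1.19 L

Q = It = 9.15 × 858 = 7851 C
n(e⁻) = Q/F = 7851/96500 = 0.08136 mol
2H⁺ + 2e⁻ → H₂, so n(H₂) = 0.08136 / 2 = 0.04068 mol
V = nRT/P = 0.04068 × 0.0821 × 320 / 0.895 = 1.194 L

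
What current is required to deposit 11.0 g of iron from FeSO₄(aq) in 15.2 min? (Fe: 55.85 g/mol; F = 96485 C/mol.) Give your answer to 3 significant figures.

n(Fe) = 11.0 / 55.85 = 0.1970 mol
Fe²⁺ + 2e⁻ → Fe, so n(e⁻) = 2 × 0.1970 = 0.3940 mol
Q = 0.3940 × 96485 = 38020 C
I = Q / t = 38020 / 912 s = 41.7 A

41.7 A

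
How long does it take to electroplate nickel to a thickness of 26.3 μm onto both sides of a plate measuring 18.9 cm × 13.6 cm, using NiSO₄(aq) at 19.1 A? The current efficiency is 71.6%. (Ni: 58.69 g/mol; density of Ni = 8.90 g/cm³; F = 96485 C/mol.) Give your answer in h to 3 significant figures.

0.804 h

Plated area = 2 × 18.9 × 13.6 = 514.1 cm²
Volume = 514.1 × 26.3×10⁻⁴ cm = 1.352 cm³
m(Ni) = 1.352 × 8.90 = 12.03 g
n(Ni) = 12.03 / 58.69 = 0.2050 mol; n(e⁻) = 2 × 0.2050 = 0.4100 mol
Q = 0.4100 × 96485 / 0.716 = 55250 C
t = 55250 / 19.1 = 2893 s = 0.804 h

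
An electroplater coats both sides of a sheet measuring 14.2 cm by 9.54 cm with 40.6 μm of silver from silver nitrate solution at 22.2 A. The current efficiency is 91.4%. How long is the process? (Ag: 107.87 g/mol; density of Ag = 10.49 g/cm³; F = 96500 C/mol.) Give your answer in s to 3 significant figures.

Plated area = 2 × 14.2 × 9.54 = 270.9 cm²
Volume = 270.9 × 40.6×10⁻⁴ cm = 1.100 cm³
m(Ag) = 1.100 × 10.49 = 11.54 g
n(Ag) = 11.54 / 107.87 = 0.1070 mol; n(e⁻) = 0.1070 mol
Q = 0.1070 × 96500 / 0.914 = 11300 C
t = 11300 / 22.2 = 509.0 s

509 s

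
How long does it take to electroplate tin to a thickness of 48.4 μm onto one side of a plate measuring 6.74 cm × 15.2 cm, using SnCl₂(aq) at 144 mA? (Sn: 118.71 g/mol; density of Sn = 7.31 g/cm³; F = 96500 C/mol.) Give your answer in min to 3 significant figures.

Plated area = 6.74 × 15.2 = 102.4 cm²
Volume = 102.4 × 48.4×10⁻⁴ cm = 0.4956 cm³
m(Sn) = 0.4956 × 7.31 = 3.623 g
n(Sn) = 3.623 / 118.71 = 0.03052 mol; n(e⁻) = 2 × 0.03052 = 0.06104 mol
Q = 0.06104 × 96500 = 5890 C
t = 5890 / 0.144 = 40900 s = 682 min

682 min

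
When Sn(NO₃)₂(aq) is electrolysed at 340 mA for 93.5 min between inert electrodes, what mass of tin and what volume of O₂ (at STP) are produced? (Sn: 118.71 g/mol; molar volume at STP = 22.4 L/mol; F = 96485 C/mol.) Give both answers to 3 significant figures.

1.17 g Sn; 0.111 L O₂

Q = 0.340 × 5610 = 1907 C; n(e⁻) = 1907 / 96485 = 0.01976 mol
Cathode: Sn²⁺ + 2e⁻ → Sn → n(Sn) = 0.01976/2 = 0.009880 mol → 1.17 g
Anode: 2H₂O → O₂ + 4H⁺ + 4e⁻ → n(O₂) = 0.01976/4 = 0.004940 mol → 0.111 L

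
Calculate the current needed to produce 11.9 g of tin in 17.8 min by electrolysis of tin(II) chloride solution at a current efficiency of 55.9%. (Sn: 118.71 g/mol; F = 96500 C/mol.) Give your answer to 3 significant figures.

n(Sn) = 11.9 / 118.71 = 0.1002 mol
Sn²⁺ + 2e⁻ → Sn, so n(e⁻) = 2 × 0.1002 = 0.2004 mol
Q = 0.2004 × 96500 / 0.559 = 34590 C
I = Q / t = 34590 / 1068 s = 32.4 A

32.4 A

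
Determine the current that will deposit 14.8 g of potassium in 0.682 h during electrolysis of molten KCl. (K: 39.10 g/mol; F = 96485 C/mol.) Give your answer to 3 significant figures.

14.9 A

n(K) = 14.8 / 39.10 = 0.3785 mol
K⁺ + e⁻ → K, so n(e⁻) = 0.3785 mol
Q = 0.3785 × 96485 = 36520 C
I = Q / t = 36520 / 2455.2 s = 14.9 A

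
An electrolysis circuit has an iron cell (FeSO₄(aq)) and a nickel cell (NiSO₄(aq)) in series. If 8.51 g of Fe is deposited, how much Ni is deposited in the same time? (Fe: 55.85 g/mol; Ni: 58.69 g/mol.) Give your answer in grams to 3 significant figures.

n(Fe) = 8.51 / 55.85 = 0.1524 mol
Fe²⁺ + 2e⁻ → Fe, so n(e⁻) = 2 × 0.1524 = 0.3048 mol
Same current for the same time ⇒ same n(e⁻) = 0.3048 mol in both cells.
Ni²⁺ + 2e⁻ → Ni, so n(Ni) = 0.3048 / 2 = 0.1524 mol
m(Ni) = 0.1524 × 58.69 = 8.94 g

8.94 g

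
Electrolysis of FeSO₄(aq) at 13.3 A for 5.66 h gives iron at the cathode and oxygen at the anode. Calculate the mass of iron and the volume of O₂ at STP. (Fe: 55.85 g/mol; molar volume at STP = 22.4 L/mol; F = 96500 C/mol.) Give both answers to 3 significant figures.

Q = 13.3 × 20376 = 2.710×10^5 C; n(e⁻) = 2.710×10^5 / 96500 = 2.808 mol
Cathode: Fe²⁺ + 2e⁻ → Fe → n(Fe) = 2.808/2 = 1.404 mol → 78.4 g
Anode: 2H₂O → O₂ + 4H⁺ + 4e⁻ → n(O₂) = 2.808/4 = 0.7020 mol → 15.7 L

78.4 g Fe; 15.7 L O₂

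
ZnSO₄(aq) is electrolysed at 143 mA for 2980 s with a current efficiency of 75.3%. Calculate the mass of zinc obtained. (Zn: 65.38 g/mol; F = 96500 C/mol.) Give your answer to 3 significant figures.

0.109 g

Q = 0.143 × 2980 = 426.1 C
n(e⁻) = 426.1 / 96500 = 0.004416 mol
Zn²⁺ + 2e⁻ → Zn, so theoretical m(Zn) = 0.002208 × 65.38 = 0.1444 g
Actual mass = 75.3% × 0.1444 = 0.109 g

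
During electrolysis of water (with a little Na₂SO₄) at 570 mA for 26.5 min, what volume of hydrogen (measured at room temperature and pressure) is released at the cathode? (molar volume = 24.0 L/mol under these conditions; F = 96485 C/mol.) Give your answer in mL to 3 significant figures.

Q = 0.570 A × 1590 s = 906.3 C
Moles of electrons = 906.3 / 96485 = 0.009393 mol
2H⁺ + 2e⁻ → H₂, so n(H₂) = 0.009393 / 2 = 0.004697 mol
V = 0.004697 × 24.0 = 0.1127 L
= 113 mL

113 mL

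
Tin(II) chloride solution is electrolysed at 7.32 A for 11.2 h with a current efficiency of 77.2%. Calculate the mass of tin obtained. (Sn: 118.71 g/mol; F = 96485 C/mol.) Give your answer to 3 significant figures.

140 g

Q = 7.32 × 40320 = 2.951×10^5 C
n(e⁻) = 2.951×10^5 / 96485 = 3.059 mol
Sn²⁺ + 2e⁻ → Sn, so theoretical m(Sn) = 1.530 × 118.71 = 181.6 g
Actual mass = 77.2% × 181.6 = 140 g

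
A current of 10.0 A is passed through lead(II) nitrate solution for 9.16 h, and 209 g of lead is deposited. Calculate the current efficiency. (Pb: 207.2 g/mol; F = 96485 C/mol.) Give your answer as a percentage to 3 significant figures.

59.0%

Q = 10.0 × 32976 = 3.298×10^5 C
n(e⁻) = 3.298×10^5 / 96485 = 3.418 mol
Pb²⁺ + 2e⁻ → Pb, so theoretical n(Pb) = 1.709 mol → 354.1 g
Efficiency = 209 / 354.1 = 0.5902 = 59.0%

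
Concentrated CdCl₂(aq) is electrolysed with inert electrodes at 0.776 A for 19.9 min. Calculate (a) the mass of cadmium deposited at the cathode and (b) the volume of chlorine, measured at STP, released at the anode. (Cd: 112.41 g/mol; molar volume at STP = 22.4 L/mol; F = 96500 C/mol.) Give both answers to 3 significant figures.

Q = 0.776 × 1194 = 926.5 C; n(e⁻) = 926.5 / 96500 = 0.009601 mol
Cathode: Cd²⁺ + 2e⁻ → Cd → n(Cd) = 0.009601/2 = 0.004801 mol → 0.540 g
Anode: 2Cl⁻ → Cl₂ + 2e⁻ → n(Cl₂) = 0.009601/2 = 0.004801 mol → 0.108 L

0.540 g Cd; 0.108 L Cl₂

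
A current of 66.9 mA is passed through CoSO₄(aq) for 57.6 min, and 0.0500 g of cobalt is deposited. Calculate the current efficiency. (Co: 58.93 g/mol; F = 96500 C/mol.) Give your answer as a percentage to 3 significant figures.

Q = 0.0669 × 3456 = 231.2 C
n(e⁻) = 231.2 / 96500 = 0.002396 mol
Co²⁺ + 2e⁻ → Co, so theoretical n(Co) = 0.001198 mol → 0.07060 g
Efficiency = 0.0500 / 0.07060 = 0.7082 = 70.8%

70.8%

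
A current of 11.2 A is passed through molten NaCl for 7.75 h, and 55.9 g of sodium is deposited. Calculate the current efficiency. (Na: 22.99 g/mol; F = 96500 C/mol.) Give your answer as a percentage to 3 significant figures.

75.1%

Q = 11.2 × 27900 = 3.125×10^5 C
n(e⁻) = 3.125×10^5 / 96500 = 3.238 mol
Na⁺ + e⁻ → Na, so theoretical n(Na) = 3.238 mol → 74.44 g
Efficiency = 55.9 / 74.44 = 0.7509 = 75.1%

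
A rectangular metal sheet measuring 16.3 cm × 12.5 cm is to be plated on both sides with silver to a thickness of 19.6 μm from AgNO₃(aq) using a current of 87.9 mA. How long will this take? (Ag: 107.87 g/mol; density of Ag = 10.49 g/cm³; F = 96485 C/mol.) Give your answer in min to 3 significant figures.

1420 min

Plated area = 2 × 16.3 × 12.5 = 407.5 cm²
Volume = 407.5 × 19.6×10⁻⁴ cm = 0.7987 cm³
m(Ag) = 0.7987 × 10.49 = 8.378 g
n(Ag) = 8.378 / 107.87 = 0.07767 mol; n(e⁻) = 0.07767 mol
Q = 0.07767 × 96485 = 7494 C
t = 7494 / 0.0879 = 85260 s = 1420 min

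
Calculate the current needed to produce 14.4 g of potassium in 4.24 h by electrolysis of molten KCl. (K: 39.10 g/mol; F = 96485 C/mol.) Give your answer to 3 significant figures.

2.33 A

n(K) = 14.4 / 39.10 = 0.3683 mol
K⁺ + e⁻ → K, so n(e⁻) = 0.3683 mol
Q = 0.3683 × 96485 = 35540 C
I = Q / t = 35540 / 15264 s = 2.33 A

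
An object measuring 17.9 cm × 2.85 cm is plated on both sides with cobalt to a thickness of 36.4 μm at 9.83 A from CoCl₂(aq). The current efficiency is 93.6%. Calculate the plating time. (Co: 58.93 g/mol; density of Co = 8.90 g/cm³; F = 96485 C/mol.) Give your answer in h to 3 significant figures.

Plated area = 2 × 17.9 × 2.85 = 102.0 cm²
Volume = 102.0 × 36.4×10⁻⁴ cm = 0.3713 cm³
m(Co) = 0.3713 × 8.90 = 3.305 g
n(Co) = 3.305 / 58.93 = 0.05608 mol; n(e⁻) = 2 × 0.05608 = 0.1122 mol
Q = 0.1122 × 96485 / 0.936 = 11570 C
t = 11570 / 9.83 = 1177 s = 0.327 h

0.327 h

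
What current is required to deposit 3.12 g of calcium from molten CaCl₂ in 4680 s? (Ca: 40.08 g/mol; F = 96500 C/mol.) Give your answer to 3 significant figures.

3.21 A

n(Ca) = 3.12 / 40.08 = 0.07784 mol
Ca²⁺ + 2e⁻ → Ca, so n(e⁻) = 2 × 0.07784 = 0.1557 mol
Q = 0.1557 × 96500 = 15030 C
I = Q / t = 15030 / 4680 s = 3.21 A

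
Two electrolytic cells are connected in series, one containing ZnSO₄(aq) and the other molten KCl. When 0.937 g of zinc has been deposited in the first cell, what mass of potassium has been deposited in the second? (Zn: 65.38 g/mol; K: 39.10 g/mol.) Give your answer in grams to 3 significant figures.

n(Zn) = 0.937 / 65.38 = 0.01433 mol
Zn²⁺ + 2e⁻ → Zn, so n(e⁻) = 2 × 0.01433 = 0.02866 mol
The cells are in series, so the same charge (and hence the same n(e⁻) = 0.02866 mol) passes through both.
K⁺ + e⁻ → K, so n(K) = 0.02866 mol
m(K) = 0.02866 × 39.10 = 1.12 g

1.12 g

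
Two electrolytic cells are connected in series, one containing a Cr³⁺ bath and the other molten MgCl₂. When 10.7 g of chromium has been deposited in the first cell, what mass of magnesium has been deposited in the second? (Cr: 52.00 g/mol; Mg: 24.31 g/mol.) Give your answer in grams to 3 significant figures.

7.50 g

n(Cr) = 10.7 / 52.00 = 0.2058 mol
Cr³⁺ + 3e⁻ → Cr, so n(e⁻) = 3 × 0.2058 = 0.6174 mol
The cells are in series, so the same charge (and hence the same n(e⁻) = 0.6174 mol) passes through both.
Mg²⁺ + 2e⁻ → Mg, so n(Mg) = 0.6174 / 2 = 0.3087 mol
m(Mg) = 0.3087 × 24.31 = 7.50 g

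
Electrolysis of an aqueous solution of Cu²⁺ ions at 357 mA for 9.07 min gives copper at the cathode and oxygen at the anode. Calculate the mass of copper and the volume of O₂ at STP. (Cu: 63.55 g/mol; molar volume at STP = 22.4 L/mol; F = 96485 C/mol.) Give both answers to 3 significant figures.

Q = 0.357 × 544.2 = 194.3 C; n(e⁻) = 194.3 / 96485 = 0.002014 mol
Cathode: Cu²⁺ + 2e⁻ → Cu → n(Cu) = 0.002014/2 = 0.001007 mol → 0.0640 g
Anode: 2H₂O → O₂ + 4H⁺ + 4e⁻ → n(O₂) = 0.002014/4 = 5.035×10^-4 mol → 0.0113 L

0.0640 g Cu; 0.0113 L O₂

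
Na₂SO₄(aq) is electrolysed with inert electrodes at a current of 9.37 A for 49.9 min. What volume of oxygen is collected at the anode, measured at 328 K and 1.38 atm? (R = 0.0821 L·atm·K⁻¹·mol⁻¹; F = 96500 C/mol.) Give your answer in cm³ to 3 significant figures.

Charge passed = 9.37 × 2994 = 28050 C
n(e⁻) = 28050 / 96500 = 0.2907 mol
2H₂O → O₂ + 4H⁺ + 4e⁻, so n(O₂) = 0.2907 / 4 = 0.07268 mol
V = nRT/P = 0.07268 × 0.0821 × 328 / 1.38 = 1.418 L
= 1420 cm³

1420 cm³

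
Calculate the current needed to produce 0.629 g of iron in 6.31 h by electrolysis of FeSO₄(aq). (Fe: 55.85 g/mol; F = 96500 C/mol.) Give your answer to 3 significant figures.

n(Fe) = 0.629 / 55.85 = 0.01126 mol
Fe²⁺ + 2e⁻ → Fe, so n(e⁻) = 2 × 0.01126 = 0.02252 mol
Q = 0.02252 × 96500 = 2173 C
I = Q / t = 2173 / 22716 s = 0.0957 A

0.0957 A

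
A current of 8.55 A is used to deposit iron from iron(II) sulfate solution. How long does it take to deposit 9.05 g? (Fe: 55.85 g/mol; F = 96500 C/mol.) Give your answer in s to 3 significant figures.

3660 s

n(Fe) = 9.05 / 55.85 = 0.1620 mol
Fe²⁺ + 2e⁻ → Fe, so n(e⁻) = 2 × 0.1620 = 0.3240 mol
Q = 0.3240 × 96500 = 31270 C
t = Q / I = 31270 / 8.55 = 3657 s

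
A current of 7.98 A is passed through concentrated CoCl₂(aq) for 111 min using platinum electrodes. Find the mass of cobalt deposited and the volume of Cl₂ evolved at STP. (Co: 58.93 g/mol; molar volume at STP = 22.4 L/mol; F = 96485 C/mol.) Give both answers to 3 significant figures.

16.2 g Co; 6.17 L Cl₂

Q = 7.98 × 6660 = 53150 C; n(e⁻) = 53150 / 96485 = 0.5509 mol
Cathode: Co²⁺ + 2e⁻ → Co → n(Co) = 0.5509/2 = 0.2755 mol → 16.2 g
Anode: 2Cl⁻ → Cl₂ + 2e⁻ → n(Cl₂) = 0.5509/2 = 0.2755 mol → 6.17 L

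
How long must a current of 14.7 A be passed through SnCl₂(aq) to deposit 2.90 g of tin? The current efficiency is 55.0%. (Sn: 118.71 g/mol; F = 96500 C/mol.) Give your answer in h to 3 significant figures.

n(Sn) = 2.90 / 118.71 = 0.02443 mol
Sn²⁺ + 2e⁻ → Sn, so n(e⁻) = 2 × 0.02443 = 0.04886 mol
Q = 0.04886 × 96500 / 0.550 = 8573 C
t = Q / I = 8573 / 14.7 = 583.2 s = 0.162 h

0.162 h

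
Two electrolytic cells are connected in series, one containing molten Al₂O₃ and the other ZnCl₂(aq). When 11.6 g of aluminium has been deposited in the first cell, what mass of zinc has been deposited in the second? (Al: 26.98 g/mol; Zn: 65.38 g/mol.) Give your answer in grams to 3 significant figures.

42.2 g

n(Al) = 11.6 / 26.98 = 0.4299 mol
Al³⁺ + 3e⁻ → Al, so n(e⁻) = 3 × 0.4299 = 1.290 mol
In series, the same 1.290 mol of electrons flows through the second cell.
Zn²⁺ + 2e⁻ → Zn, so n(Zn) = 1.290 / 2 = 0.6450 mol
m(Zn) = 0.6450 × 65.38 = 42.2 g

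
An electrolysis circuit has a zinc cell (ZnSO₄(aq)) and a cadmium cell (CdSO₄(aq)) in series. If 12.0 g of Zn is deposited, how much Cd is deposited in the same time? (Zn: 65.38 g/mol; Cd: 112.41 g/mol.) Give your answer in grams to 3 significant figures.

n(Zn) = 12.0 / 65.38 = 0.1835 mol
Zn²⁺ + 2e⁻ → Zn, so n(e⁻) = 2 × 0.1835 = 0.3670 mol
The cells are in series, so the same charge (and hence the same n(e⁻) = 0.3670 mol) passes through both.
Cd²⁺ + 2e⁻ → Cd, so n(Cd) = 0.3670 / 2 = 0.1835 mol
m(Cd) = 0.1835 × 112.41 = 20.6 g

20.6 g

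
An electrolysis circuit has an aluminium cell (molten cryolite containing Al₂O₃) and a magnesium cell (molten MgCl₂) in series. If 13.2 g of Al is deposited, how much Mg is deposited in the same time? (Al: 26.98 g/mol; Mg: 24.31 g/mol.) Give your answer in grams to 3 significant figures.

17.8 g

n(Al) = 13.2 / 26.98 = 0.4893 mol
Al³⁺ + 3e⁻ → Al, so n(e⁻) = 3 × 0.4893 = 1.468 mol
The cells are in series, so the same charge (and hence the same n(e⁻) = 1.468 mol) passes through both.
Mg²⁺ + 2e⁻ → Mg, so n(Mg) = 1.468 / 2 = 0.7340 mol
m(Mg) = 0.7340 × 24.31 = 17.8 g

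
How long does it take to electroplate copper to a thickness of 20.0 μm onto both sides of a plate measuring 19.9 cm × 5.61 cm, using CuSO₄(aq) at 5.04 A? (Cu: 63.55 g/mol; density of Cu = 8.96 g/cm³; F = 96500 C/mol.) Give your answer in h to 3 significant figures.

Plated area = 2 × 19.9 × 5.61 = 223.3 cm²
Volume = 223.3 × 20.0×10⁻⁴ cm = 0.4466 cm³
m(Cu) = 0.4466 × 8.96 = 4.002 g
n(Cu) = 4.002 / 63.55 = 0.06297 mol; n(e⁻) = 2 × 0.06297 = 0.1259 mol
Q = 0.1259 × 96500 = 12150 C
t = 12150 / 5.04 = 2411 s = 0.670 h

0.670 h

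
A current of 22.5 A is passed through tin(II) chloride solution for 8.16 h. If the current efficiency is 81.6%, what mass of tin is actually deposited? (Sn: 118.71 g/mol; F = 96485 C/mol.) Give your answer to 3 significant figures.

332 g

Q = 22.5 × 29376 = 6.610×10^5 C
n(e⁻) = 6.610×10^5 / 96485 = 6.851 mol
Sn²⁺ + 2e⁻ → Sn, so theoretical m(Sn) = 3.426 × 118.71 = 406.7 g
Actual mass = 81.6% × 406.7 = 332 g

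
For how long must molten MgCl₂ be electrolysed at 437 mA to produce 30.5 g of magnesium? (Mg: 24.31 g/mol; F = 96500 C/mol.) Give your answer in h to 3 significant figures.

n(Mg) = 30.5 / 24.31 = 1.255 mol
Mg²⁺ + 2e⁻ → Mg, so n(e⁻) = 2 × 1.255 = 2.510 mol
Q = 2.510 × 96500 = 2.422×10^5 C
t = Q / I = 2.422×10^5 / 0.437 = 5.542×10^5 s = 154 h

154 h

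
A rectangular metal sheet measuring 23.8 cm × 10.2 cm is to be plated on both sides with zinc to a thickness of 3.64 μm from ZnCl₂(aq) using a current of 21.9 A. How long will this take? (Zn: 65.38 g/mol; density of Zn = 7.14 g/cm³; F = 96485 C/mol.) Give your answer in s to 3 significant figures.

170 s

Plated area = 2 × 23.8 × 10.2 = 485.5 cm²
Volume = 485.5 × 3.64×10⁻⁴ cm = 0.1767 cm³
m(Zn) = 0.1767 × 7.14 = 1.262 g
n(Zn) = 1.262 / 65.38 = 0.01930 mol; n(e⁻) = 2 × 0.01930 = 0.03860 mol
Q = 0.03860 × 96485 = 3724 C
t = 3724 / 21.9 = 170.0 s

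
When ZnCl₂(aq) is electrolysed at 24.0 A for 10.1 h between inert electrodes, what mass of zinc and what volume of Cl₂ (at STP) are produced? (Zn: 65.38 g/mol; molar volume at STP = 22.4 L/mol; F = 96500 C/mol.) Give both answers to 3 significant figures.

296 g Zn; 101 L Cl₂

Q = 24.0 × 36360 = 8.726×10^5 C; n(e⁻) = 8.726×10^5 / 96500 = 9.042 mol
Cathode: Zn²⁺ + 2e⁻ → Zn → n(Zn) = 9.042/2 = 4.521 mol → 296 g
Anode: 2Cl⁻ → Cl₂ + 2e⁻ → n(Cl₂) = 9.042/2 = 4.521 mol → 101 L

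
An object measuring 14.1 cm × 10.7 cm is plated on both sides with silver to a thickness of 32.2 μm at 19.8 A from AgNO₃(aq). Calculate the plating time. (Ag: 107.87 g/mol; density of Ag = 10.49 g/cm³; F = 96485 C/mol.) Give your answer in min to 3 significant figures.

Plated area = 2 × 14.1 × 10.7 = 301.7 cm²
Volume = 301.7 × 32.2×10⁻⁴ cm = 0.9715 cm³
m(Ag) = 0.9715 × 10.49 = 10.19 g
n(Ag) = 10.19 / 107.87 = 0.09447 mol; n(e⁻) = 0.09447 mol
Q = 0.09447 × 96485 = 9115 C
t = 9115 / 19.8 = 460.4 s = 7.67 min

7.67 min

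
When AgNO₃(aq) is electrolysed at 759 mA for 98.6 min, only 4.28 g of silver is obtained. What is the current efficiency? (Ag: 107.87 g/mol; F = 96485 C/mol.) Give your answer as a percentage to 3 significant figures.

Q = 0.759 × 5916 = 4490 C
n(e⁻) = 4490 / 96485 = 0.04654 mol
Ag⁺ + e⁻ → Ag, so theoretical n(Ag) = 0.04654 mol → 5.020 g
Efficiency = 4.28 / 5.020 = 0.8526 = 85.3%

85.3%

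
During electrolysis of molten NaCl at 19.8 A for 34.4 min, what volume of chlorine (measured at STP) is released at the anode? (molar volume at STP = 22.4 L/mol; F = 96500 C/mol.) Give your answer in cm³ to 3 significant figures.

Q = 19.8 A × 2064 s = 40870 C
n(e⁻) = Q/F = 40870/96500 = 0.4235 mol
2Cl⁻ → Cl₂ + 2e⁻, so n(Cl₂) = 0.4235 / 2 = 0.2118 mol
V = 0.2118 × 22.4 = 4.744 L
= 4740 cm³

4740 cm³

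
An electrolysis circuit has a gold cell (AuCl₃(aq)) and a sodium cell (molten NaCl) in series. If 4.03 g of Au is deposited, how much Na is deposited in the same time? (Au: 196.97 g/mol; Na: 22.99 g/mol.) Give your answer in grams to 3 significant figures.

1.41 g

n(Au) = 4.03 / 196.97 = 0.02046 mol
Au³⁺ + 3e⁻ → Au, so n(e⁻) = 3 × 0.02046 = 0.06138 mol
The cells are in series, so the same charge (and hence the same n(e⁻) = 0.06138 mol) passes through both.
Na⁺ + e⁻ → Na, so n(Na) = 0.06138 mol
m(Na) = 0.06138 × 22.99 = 1.41 g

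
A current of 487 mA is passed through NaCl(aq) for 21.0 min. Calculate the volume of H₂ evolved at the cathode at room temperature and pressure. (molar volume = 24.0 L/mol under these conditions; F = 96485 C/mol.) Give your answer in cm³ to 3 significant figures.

76.3 cm³

Q = It = 0.487 × 1260 = 613.6 C
Moles of electrons = 613.6 / 96485 = 0.006360 mol
2H⁺ + 2e⁻ → H₂, so n(H₂) = 0.006360 / 2 = 0.003180 mol
V = 0.003180 × 24.0 = 0.07632 L
= 76.3 cm³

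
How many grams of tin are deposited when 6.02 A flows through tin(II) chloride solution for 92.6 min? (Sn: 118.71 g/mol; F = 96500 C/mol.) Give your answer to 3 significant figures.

Q = It = 6.02 × 5556 = 33450 C
n(e⁻) = Q/F = 33450/96500 = 0.3466 mol
Sn²⁺ + 2e⁻ → Sn, so n(Sn) = 0.3466 / 2 = 0.1733 mol
m = 0.1733 × 118.71 = 20.6 g

20.6 g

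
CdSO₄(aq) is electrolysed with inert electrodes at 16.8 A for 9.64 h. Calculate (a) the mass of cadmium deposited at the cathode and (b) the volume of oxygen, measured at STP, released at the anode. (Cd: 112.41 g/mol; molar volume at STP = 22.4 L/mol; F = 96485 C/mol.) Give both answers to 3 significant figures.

Q = 16.8 × 34704 = 5.830×10^5 C; n(e⁻) = 5.830×10^5 / 96485 = 6.042 mol
Cathode: Cd²⁺ + 2e⁻ → Cd → n(Cd) = 6.042/2 = 3.021 mol → 340 g
Anode: 2H₂O → O₂ + 4H⁺ + 4e⁻ → n(O₂) = 6.042/4 = 1.511 mol → 33.8 L

340 g Cd; 33.8 L O₂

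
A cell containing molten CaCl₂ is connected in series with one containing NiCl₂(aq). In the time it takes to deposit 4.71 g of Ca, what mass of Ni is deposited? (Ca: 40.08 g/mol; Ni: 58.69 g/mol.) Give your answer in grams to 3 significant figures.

n(Ca) = 4.71 / 40.08 = 0.1175 mol
Ca²⁺ + 2e⁻ → Ca, so n(e⁻) = 2 × 0.1175 = 0.2350 mol
Since the cells are in series, n(e⁻) in the Ni cell is also 0.2350 mol.
Ni²⁺ + 2e⁻ → Ni, so n(Ni) = 0.2350 / 2 = 0.1175 mol
m(Ni) = 0.1175 × 58.69 = 6.90 g

6.90 g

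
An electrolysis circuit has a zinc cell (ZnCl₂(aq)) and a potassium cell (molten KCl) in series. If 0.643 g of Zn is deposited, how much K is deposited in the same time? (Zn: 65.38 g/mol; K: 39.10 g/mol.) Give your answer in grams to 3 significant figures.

n(Zn) = 0.643 / 65.38 = 0.009835 mol
Zn²⁺ + 2e⁻ → Zn, so n(e⁻) = 2 × 0.009835 = 0.01967 mol
In series, the same 0.01967 mol of electrons flows through the second cell.
K⁺ + e⁻ → K, so n(K) = 0.01967 mol
m(K) = 0.01967 × 39.10 = 0.769 g

0.769 g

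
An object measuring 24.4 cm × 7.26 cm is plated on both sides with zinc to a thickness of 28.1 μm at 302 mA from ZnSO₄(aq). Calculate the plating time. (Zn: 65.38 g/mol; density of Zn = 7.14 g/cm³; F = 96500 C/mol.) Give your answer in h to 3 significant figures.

Plated area = 2 × 24.4 × 7.26 = 354.3 cm²
Volume = 354.3 × 28.1×10⁻⁴ cm = 0.9956 cm³
m(Zn) = 0.9956 × 7.14 = 7.109 g
n(Zn) = 7.109 / 65.38 = 0.1087 mol; n(e⁻) = 2 × 0.1087 = 0.2174 mol
Q = 0.2174 × 96500 = 20980 C
t = 20980 / 0.302 = 69470 s = 19.3 h

19.3 h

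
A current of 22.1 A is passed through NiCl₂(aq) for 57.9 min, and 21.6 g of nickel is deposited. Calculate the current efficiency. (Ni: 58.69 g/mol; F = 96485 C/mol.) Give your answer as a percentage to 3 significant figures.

Q = 22.1 × 3474 = 76780 C
n(e⁻) = 76780 / 96485 = 0.7958 mol
Ni²⁺ + 2e⁻ → Ni, so theoretical n(Ni) = 0.3979 mol → 23.35 g
Efficiency = 21.6 / 23.35 = 0.9251 = 92.5%

92.5%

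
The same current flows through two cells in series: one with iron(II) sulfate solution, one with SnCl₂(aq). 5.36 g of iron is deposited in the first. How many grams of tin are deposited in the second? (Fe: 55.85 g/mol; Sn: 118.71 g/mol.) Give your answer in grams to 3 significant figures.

11.4 g

n(Fe) = 5.36 / 55.85 = 0.09597 mol
Fe²⁺ + 2e⁻ → Fe, so n(e⁻) = 2 × 0.09597 = 0.1919 mol
The cells are in series, so the same charge (and hence the same n(e⁻) = 0.1919 mol) passes through both.
Sn²⁺ + 2e⁻ → Sn, so n(Sn) = 0.1919 / 2 = 0.09595 mol
m(Sn) = 0.09595 × 118.71 = 11.4 g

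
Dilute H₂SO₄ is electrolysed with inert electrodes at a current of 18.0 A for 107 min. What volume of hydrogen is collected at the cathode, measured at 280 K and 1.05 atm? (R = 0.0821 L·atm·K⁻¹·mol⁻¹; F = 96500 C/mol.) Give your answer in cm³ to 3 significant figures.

13100 cm³

Q = It = 18.0 × 6420 = 1.156×10^5 C
Moles of electrons = 1.156×10^5 / 96500 = 1.198 mol
2H⁺ + 2e⁻ → H₂, so n(H₂) = 1.198 / 2 = 0.5990 mol
V = nRT/P = 0.5990 × 0.0821 × 280 / 1.05 = 13.11 L
= 13100 cm³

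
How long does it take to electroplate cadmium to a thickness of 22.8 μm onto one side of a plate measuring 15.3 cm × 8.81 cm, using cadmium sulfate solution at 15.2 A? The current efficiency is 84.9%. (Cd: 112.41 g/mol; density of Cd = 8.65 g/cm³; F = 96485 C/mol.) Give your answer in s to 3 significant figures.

354 s

Plated area = 15.3 × 8.81 = 134.8 cm²
Volume = 134.8 × 22.8×10⁻⁴ cm = 0.3073 cm³
m(Cd) = 0.3073 × 8.65 = 2.658 g
n(Cd) = 2.658 / 112.41 = 0.02365 mol; n(e⁻) = 2 × 0.02365 = 0.04730 mol
Q = 0.04730 × 96485 / 0.849 = 5375 C
t = 5375 / 15.2 = 353.6 s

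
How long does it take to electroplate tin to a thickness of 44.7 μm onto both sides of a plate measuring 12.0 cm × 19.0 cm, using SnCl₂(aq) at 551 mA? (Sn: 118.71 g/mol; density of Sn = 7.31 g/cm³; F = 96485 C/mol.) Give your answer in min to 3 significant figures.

Plated area = 2 × 12.0 × 19.0 = 456.0 cm²
Volume = 456.0 × 44.7×10⁻⁴ cm = 2.038 cm³
m(Sn) = 2.038 × 7.31 = 14.90 g
n(Sn) = 14.90 / 118.71 = 0.1255 mol; n(e⁻) = 2 × 0.1255 = 0.2510 mol
Q = 0.2510 × 96485 = 24220 C
t = 24220 / 0.551 = 43960 s = 733 min

733 min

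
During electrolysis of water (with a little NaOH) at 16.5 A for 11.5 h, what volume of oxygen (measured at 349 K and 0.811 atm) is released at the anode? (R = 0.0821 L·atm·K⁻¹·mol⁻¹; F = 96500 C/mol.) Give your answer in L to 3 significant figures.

Charge passed = 16.5 × 41400 = 6.831×10^5 C
Moles of electrons = 6.831×10^5 / 96500 = 7.079 mol
2H₂O → O₂ + 4H⁺ + 4e⁻, so n(O₂) = 7.079 / 4 = 1.770 mol
V = nRT/P = 1.770 × 0.0821 × 349 / 0.811 = 62.53 L

62.5 L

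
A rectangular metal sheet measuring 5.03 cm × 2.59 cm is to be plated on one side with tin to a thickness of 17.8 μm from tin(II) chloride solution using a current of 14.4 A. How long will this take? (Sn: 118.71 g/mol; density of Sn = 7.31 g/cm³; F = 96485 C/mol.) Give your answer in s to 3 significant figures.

Plated area = 5.03 × 2.59 = 13.03 cm²
Volume = 13.03 × 17.8×10⁻⁴ cm = 0.02319 cm³
m(Sn) = 0.02319 × 7.31 = 0.1695 g
n(Sn) = 0.1695 / 118.71 = 0.001428 mol; n(e⁻) = 2 × 0.001428 = 0.002856 mol
Q = 0.002856 × 96485 = 275.6 C
t = 275.6 / 14.4 = 19.14 s

19.1 s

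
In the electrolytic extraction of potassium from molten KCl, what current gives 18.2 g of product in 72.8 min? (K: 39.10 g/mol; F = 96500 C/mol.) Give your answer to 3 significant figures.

n(K) = 18.2 / 39.10 = 0.4655 mol
K⁺ + e⁻ → K, so n(e⁻) = 0.4655 mol
Q = 0.4655 × 96500 = 44920 C
I = Q / t = 44920 / 4368 s = 10.3 A

10.3 A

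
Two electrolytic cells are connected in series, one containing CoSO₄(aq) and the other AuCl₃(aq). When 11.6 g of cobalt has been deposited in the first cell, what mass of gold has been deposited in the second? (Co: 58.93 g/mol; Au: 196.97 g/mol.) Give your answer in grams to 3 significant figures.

n(Co) = 11.6 / 58.93 = 0.1968 mol
Co²⁺ + 2e⁻ → Co, so n(e⁻) = 2 × 0.1968 = 0.3936 mol
The cells are in series, so the same charge (and hence the same n(e⁻) = 0.3936 mol) passes through both.
Au³⁺ + 3e⁻ → Au, so n(Au) = 0.3936 / 3 = 0.1312 mol
m(Au) = 0.1312 × 196.97 = 25.8 g

25.8 g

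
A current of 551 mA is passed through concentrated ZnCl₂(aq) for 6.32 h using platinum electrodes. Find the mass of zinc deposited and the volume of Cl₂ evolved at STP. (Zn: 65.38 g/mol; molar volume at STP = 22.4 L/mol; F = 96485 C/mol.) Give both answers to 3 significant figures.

Q = 0.551 × 22752 = 12540 C; n(e⁻) = 12540 / 96485 = 0.1300 mol
Cathode: Zn²⁺ + 2e⁻ → Zn → n(Zn) = 0.1300/2 = 0.06500 mol → 4.25 g
Anode: 2Cl⁻ → Cl₂ + 2e⁻ → n(Cl₂) = 0.1300/2 = 0.06500 mol → 1.46 L

4.25 g Zn; 1.46 L Cl₂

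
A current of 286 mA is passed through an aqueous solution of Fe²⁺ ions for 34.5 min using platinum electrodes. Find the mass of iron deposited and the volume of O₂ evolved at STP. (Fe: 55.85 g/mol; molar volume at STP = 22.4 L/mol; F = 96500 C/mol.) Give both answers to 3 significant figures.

Q = 0.286 × 2070 = 592.0 C; n(e⁻) = 592.0 / 96500 = 0.006135 mol
Cathode: Fe²⁺ + 2e⁻ → Fe → n(Fe) = 0.006135/2 = 0.003068 mol → 0.171 g
Anode: 2H₂O → O₂ + 4H⁺ + 4e⁻ → n(O₂) = 0.006135/4 = 0.001534 mol → 0.0344 L

0.171 g Fe; 0.0344 L O₂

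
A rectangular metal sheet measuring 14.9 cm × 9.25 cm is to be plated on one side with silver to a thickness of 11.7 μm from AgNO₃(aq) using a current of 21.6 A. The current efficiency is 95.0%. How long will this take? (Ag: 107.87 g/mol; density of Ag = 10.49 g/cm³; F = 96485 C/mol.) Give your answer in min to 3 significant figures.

1.23 min

Plated area = 14.9 × 9.25 = 137.8 cm²
Volume = 137.8 × 11.7×10⁻⁴ cm = 0.1612 cm³
m(Ag) = 0.1612 × 10.49 = 1.691 g
n(Ag) = 1.691 / 107.87 = 0.01568 mol; n(e⁻) = 0.01568 mol
Q = 0.01568 × 96485 / 0.950 = 1593 C
t = 1593 / 21.6 = 73.75 s = 1.23 min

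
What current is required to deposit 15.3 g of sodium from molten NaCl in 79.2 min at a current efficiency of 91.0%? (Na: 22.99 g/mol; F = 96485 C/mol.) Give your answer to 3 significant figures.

14.8 A

n(Na) = 15.3 / 22.99 = 0.6655 mol
Na⁺ + e⁻ → Na, so n(e⁻) = 0.6655 mol
Q = 0.6655 × 96485 / 0.910 = 70560 C
I = Q / t = 70560 / 4752 s = 14.8 A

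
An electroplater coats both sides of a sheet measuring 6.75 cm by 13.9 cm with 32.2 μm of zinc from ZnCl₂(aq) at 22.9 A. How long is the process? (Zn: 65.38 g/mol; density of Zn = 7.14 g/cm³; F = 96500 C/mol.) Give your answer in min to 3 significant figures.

9.27 min

Plated area = 2 × 6.75 × 13.9 = 187.7 cm²
Volume = 187.7 × 32.2×10⁻⁴ cm = 0.6044 cm³
m(Zn) = 0.6044 × 7.14 = 4.315 g
n(Zn) = 4.315 / 65.38 = 0.06600 mol; n(e⁻) = 2 × 0.06600 = 0.1320 mol
Q = 0.1320 × 96500 = 12740 C
t = 12740 / 22.9 = 556.3 s = 9.27 min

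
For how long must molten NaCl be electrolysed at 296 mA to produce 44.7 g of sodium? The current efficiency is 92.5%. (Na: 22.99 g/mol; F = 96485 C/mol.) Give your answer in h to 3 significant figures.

190 h

n(Na) = 44.7 / 22.99 = 1.944 mol
Na⁺ + e⁻ → Na, so n(e⁻) = 1.944 mol
Q = 1.944 × 96485 / 0.925 = 2.028×10^5 C
t = Q / I = 2.028×10^5 / 0.296 = 6.851×10^5 s = 190 h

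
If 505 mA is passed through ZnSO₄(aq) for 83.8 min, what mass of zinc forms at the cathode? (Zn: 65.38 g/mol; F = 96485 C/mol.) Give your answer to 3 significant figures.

0.860 g

Q = It = 0.505 × 5028 = 2539 C
n(e⁻) = Q/F = 2539/96485 = 0.02631 mol
Zn²⁺ + 2e⁻ → Zn, so n(Zn) = 0.02631 / 2 = 0.01316 mol
m = 0.01316 × 65.38 = 0.860 g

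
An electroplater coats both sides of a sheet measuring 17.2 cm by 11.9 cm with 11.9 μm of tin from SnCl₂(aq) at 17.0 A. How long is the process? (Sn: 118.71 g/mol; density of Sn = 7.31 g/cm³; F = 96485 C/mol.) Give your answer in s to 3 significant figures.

341 s

Plated area = 2 × 17.2 × 11.9 = 409.4 cm²
Volume = 409.4 × 11.9×10⁻⁴ cm = 0.4872 cm³
m(Sn) = 0.4872 × 7.31 = 3.561 g
n(Sn) = 3.561 / 118.71 = 0.03000 mol; n(e⁻) = 2 × 0.03000 = 0.06000 mol
Q = 0.06000 × 96485 = 5789 C
t = 5789 / 17.0 = 340.5 s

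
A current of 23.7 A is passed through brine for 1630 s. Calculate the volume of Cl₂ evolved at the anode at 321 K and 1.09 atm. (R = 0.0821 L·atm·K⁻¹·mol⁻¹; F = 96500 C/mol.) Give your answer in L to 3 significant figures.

4.84 L

Charge passed = 23.7 × 1630 = 38630 C
n(e⁻) = Q/F = 38630/96500 = 0.4003 mol
2Cl⁻ → Cl₂ + 2e⁻, so n(Cl₂) = 0.4003 / 2 = 0.2002 mol
V = nRT/P = 0.2002 × 0.0821 × 321 / 1.09 = 4.840 L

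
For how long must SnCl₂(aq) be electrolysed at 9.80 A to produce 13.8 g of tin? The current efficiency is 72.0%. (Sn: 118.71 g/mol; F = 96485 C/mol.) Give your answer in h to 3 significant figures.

0.883 h

n(Sn) = 13.8 / 118.71 = 0.1162 mol
Sn²⁺ + 2e⁻ → Sn, so n(e⁻) = 2 × 0.1162 = 0.2324 mol
Q = 0.2324 × 96485 / 0.720 = 31140 C
t = Q / I = 31140 / 9.80 = 3178 s = 0.883 h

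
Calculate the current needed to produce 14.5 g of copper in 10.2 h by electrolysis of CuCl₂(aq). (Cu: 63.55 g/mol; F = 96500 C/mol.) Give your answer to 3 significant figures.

1.20 A

n(Cu) = 14.5 / 63.55 = 0.2282 mol
Cu²⁺ + 2e⁻ → Cu, so n(e⁻) = 2 × 0.2282 = 0.4564 mol
Q = 0.4564 × 96500 = 44040 C
I = Q / t = 44040 / 36720 s = 1.20 A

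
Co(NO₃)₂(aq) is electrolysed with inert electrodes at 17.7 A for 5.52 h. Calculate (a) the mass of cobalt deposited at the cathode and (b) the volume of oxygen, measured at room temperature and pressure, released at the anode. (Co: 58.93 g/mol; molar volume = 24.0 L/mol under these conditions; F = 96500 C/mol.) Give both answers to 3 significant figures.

Q = 17.7 × 19872 = 3.517×10^5 C; n(e⁻) = 3.517×10^5 / 96500 = 3.645 mol
Cathode: Co²⁺ + 2e⁻ → Co → n(Co) = 3.645/2 = 1.823 mol → 107 g
Anode: 2H₂O → O₂ + 4H⁺ + 4e⁻ → n(O₂) = 3.645/4 = 0.9113 mol → 21.9 L

107 g Co; 21.9 L O₂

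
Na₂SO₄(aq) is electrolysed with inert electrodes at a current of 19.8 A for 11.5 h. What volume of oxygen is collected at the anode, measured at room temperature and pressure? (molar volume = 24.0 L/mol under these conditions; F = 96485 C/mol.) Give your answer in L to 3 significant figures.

51.0 L

Charge passed = 19.8 × 41400 = 8.197×10^5 C
Moles of electrons = 8.197×10^5 / 96485 = 8.496 mol
2H₂O → O₂ + 4H⁺ + 4e⁻, so n(O₂) = 8.496 / 4 = 2.124 mol
V = 2.124 × 24.0 = 50.98 L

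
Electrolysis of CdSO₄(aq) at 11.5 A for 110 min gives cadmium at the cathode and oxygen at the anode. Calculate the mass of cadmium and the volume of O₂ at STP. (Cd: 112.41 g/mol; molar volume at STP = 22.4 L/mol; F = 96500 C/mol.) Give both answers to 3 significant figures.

44.2 g Cd; 4.40 L O₂

Q = 11.5 × 6600 = 75900 C; n(e⁻) = 75900 / 96500 = 0.7865 mol
Cathode: Cd²⁺ + 2e⁻ → Cd → n(Cd) = 0.7865/2 = 0.3933 mol → 44.2 g
Anode: 2H₂O → O₂ + 4H⁺ + 4e⁻ → n(O₂) = 0.7865/4 = 0.1966 mol → 4.40 L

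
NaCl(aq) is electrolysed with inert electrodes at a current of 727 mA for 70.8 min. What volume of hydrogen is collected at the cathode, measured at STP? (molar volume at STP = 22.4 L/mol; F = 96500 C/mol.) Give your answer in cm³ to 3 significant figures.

358 cm³

Q = 0.727 A × 4248 s = 3088 C
n(e⁻) = Q/F = 3088/96500 = 0.03200 mol
2H⁺ + 2e⁻ → H₂, so n(H₂) = 0.03200 / 2 = 0.01600 mol
V = 0.01600 × 22.4 = 0.3584 L
= 358 cm³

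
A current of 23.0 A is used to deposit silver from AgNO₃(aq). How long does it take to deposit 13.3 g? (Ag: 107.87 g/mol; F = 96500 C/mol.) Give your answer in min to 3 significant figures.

8.62 min

n(Ag) = 13.3 / 107.87 = 0.1233 mol
Ag⁺ + e⁻ → Ag, so n(e⁻) = 0.1233 mol
Q = 0.1233 × 96500 = 11900 C
t = Q / I = 11900 / 23.0 = 517.4 s = 8.62 min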